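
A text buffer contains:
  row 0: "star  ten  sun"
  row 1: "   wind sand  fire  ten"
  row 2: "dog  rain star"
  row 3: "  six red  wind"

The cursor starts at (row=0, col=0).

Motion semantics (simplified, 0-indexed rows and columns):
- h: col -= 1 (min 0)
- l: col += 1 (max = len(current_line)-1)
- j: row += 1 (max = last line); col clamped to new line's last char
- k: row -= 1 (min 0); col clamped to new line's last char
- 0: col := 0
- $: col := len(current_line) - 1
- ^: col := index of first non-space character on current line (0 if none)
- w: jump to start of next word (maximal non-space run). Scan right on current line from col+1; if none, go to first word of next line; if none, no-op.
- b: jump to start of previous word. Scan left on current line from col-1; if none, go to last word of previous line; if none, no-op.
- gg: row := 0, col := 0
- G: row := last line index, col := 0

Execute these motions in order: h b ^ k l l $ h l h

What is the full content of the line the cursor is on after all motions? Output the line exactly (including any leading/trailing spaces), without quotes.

After 1 (h): row=0 col=0 char='s'
After 2 (b): row=0 col=0 char='s'
After 3 (^): row=0 col=0 char='s'
After 4 (k): row=0 col=0 char='s'
After 5 (l): row=0 col=1 char='t'
After 6 (l): row=0 col=2 char='a'
After 7 ($): row=0 col=13 char='n'
After 8 (h): row=0 col=12 char='u'
After 9 (l): row=0 col=13 char='n'
After 10 (h): row=0 col=12 char='u'

Answer: star  ten  sun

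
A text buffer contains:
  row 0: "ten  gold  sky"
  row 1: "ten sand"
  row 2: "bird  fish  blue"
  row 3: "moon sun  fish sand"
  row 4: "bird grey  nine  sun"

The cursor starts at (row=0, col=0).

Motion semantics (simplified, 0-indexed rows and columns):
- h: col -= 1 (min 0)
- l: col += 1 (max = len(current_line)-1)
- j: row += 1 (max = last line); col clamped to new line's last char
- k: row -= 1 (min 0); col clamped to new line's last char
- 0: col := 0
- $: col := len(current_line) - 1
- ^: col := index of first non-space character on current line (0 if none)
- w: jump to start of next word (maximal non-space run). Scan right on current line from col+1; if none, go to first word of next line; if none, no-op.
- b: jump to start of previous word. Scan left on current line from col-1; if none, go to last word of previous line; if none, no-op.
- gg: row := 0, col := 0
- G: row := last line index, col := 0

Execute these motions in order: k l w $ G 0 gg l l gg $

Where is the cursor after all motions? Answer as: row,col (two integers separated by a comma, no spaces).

After 1 (k): row=0 col=0 char='t'
After 2 (l): row=0 col=1 char='e'
After 3 (w): row=0 col=5 char='g'
After 4 ($): row=0 col=13 char='y'
After 5 (G): row=4 col=0 char='b'
After 6 (0): row=4 col=0 char='b'
After 7 (gg): row=0 col=0 char='t'
After 8 (l): row=0 col=1 char='e'
After 9 (l): row=0 col=2 char='n'
After 10 (gg): row=0 col=0 char='t'
After 11 ($): row=0 col=13 char='y'

Answer: 0,13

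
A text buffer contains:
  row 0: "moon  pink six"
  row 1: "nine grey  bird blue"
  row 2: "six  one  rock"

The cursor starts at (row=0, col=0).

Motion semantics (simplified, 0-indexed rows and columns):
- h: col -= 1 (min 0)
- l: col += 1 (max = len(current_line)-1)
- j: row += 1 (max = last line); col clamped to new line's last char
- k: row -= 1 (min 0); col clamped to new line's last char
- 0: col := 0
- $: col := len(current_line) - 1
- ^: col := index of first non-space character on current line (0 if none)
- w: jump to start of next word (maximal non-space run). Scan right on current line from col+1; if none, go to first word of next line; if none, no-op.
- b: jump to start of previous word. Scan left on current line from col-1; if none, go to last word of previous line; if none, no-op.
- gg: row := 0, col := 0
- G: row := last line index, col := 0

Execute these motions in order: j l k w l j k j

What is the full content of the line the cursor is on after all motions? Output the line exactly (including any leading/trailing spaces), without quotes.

After 1 (j): row=1 col=0 char='n'
After 2 (l): row=1 col=1 char='i'
After 3 (k): row=0 col=1 char='o'
After 4 (w): row=0 col=6 char='p'
After 5 (l): row=0 col=7 char='i'
After 6 (j): row=1 col=7 char='e'
After 7 (k): row=0 col=7 char='i'
After 8 (j): row=1 col=7 char='e'

Answer: nine grey  bird blue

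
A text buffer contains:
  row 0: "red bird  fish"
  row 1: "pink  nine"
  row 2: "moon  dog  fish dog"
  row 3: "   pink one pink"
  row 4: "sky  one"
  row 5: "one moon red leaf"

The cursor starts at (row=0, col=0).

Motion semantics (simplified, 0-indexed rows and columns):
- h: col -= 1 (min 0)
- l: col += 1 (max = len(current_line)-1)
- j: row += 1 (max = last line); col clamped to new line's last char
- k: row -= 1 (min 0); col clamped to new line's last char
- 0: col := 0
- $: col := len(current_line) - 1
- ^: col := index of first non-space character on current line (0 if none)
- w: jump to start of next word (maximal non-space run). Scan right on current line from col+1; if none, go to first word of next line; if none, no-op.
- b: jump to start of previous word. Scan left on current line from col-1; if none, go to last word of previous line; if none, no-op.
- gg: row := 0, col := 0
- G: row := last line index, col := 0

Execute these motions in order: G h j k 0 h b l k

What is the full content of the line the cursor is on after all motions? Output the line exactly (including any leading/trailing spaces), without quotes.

After 1 (G): row=5 col=0 char='o'
After 2 (h): row=5 col=0 char='o'
After 3 (j): row=5 col=0 char='o'
After 4 (k): row=4 col=0 char='s'
After 5 (0): row=4 col=0 char='s'
After 6 (h): row=4 col=0 char='s'
After 7 (b): row=3 col=12 char='p'
After 8 (l): row=3 col=13 char='i'
After 9 (k): row=2 col=13 char='s'

Answer: moon  dog  fish dog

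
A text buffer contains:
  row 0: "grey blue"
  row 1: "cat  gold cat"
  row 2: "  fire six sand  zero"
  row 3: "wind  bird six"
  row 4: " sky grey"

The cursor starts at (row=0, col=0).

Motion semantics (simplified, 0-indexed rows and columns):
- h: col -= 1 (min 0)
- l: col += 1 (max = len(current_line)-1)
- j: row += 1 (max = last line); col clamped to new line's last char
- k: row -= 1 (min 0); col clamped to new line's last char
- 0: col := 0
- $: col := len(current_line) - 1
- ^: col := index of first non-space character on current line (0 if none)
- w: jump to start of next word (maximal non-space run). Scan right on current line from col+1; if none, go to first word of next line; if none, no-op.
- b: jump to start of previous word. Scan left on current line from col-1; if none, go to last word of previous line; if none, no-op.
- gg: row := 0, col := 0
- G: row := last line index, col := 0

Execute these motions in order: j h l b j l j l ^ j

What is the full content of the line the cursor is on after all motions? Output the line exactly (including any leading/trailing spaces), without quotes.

After 1 (j): row=1 col=0 char='c'
After 2 (h): row=1 col=0 char='c'
After 3 (l): row=1 col=1 char='a'
After 4 (b): row=1 col=0 char='c'
After 5 (j): row=2 col=0 char='_'
After 6 (l): row=2 col=1 char='_'
After 7 (j): row=3 col=1 char='i'
After 8 (l): row=3 col=2 char='n'
After 9 (^): row=3 col=0 char='w'
After 10 (j): row=4 col=0 char='_'

Answer:  sky grey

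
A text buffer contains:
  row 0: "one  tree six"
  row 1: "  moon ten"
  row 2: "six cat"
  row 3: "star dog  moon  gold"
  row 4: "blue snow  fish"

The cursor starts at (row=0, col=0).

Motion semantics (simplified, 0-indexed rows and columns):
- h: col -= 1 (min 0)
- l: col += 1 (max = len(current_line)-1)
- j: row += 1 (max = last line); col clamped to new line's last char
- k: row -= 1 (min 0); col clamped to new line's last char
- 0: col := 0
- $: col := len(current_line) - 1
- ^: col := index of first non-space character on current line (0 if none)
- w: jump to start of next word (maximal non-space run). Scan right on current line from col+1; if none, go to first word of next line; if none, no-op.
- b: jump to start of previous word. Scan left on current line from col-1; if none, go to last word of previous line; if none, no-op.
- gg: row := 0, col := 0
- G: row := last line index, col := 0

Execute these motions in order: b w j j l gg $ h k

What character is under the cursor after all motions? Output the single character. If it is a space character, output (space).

After 1 (b): row=0 col=0 char='o'
After 2 (w): row=0 col=5 char='t'
After 3 (j): row=1 col=5 char='n'
After 4 (j): row=2 col=5 char='a'
After 5 (l): row=2 col=6 char='t'
After 6 (gg): row=0 col=0 char='o'
After 7 ($): row=0 col=12 char='x'
After 8 (h): row=0 col=11 char='i'
After 9 (k): row=0 col=11 char='i'

Answer: i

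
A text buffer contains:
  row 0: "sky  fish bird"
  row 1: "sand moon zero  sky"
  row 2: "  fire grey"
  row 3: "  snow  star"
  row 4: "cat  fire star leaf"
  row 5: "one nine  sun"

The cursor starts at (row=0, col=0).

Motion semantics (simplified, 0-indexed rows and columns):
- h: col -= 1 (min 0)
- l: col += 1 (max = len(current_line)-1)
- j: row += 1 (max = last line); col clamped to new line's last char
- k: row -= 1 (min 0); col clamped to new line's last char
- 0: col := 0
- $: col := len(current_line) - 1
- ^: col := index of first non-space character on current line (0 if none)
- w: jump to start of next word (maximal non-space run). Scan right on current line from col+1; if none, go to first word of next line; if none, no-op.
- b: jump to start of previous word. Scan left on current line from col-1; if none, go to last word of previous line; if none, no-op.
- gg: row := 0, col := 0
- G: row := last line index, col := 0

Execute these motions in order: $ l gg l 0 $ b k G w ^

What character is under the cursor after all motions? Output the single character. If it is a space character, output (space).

Answer: o

Derivation:
After 1 ($): row=0 col=13 char='d'
After 2 (l): row=0 col=13 char='d'
After 3 (gg): row=0 col=0 char='s'
After 4 (l): row=0 col=1 char='k'
After 5 (0): row=0 col=0 char='s'
After 6 ($): row=0 col=13 char='d'
After 7 (b): row=0 col=10 char='b'
After 8 (k): row=0 col=10 char='b'
After 9 (G): row=5 col=0 char='o'
After 10 (w): row=5 col=4 char='n'
After 11 (^): row=5 col=0 char='o'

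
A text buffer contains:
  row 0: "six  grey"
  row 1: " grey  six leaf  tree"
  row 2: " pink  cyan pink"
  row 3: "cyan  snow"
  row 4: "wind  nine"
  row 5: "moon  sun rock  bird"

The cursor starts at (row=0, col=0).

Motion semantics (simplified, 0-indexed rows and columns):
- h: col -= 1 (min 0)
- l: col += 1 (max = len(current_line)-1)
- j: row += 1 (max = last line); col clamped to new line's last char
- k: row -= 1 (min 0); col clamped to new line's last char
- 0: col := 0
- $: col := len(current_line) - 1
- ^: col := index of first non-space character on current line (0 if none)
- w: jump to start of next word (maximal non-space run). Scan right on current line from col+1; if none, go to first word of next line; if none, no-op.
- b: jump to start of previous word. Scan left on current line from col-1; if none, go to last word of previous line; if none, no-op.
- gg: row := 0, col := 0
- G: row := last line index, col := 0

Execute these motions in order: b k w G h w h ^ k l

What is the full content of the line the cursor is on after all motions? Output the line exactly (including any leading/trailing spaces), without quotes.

After 1 (b): row=0 col=0 char='s'
After 2 (k): row=0 col=0 char='s'
After 3 (w): row=0 col=5 char='g'
After 4 (G): row=5 col=0 char='m'
After 5 (h): row=5 col=0 char='m'
After 6 (w): row=5 col=6 char='s'
After 7 (h): row=5 col=5 char='_'
After 8 (^): row=5 col=0 char='m'
After 9 (k): row=4 col=0 char='w'
After 10 (l): row=4 col=1 char='i'

Answer: wind  nine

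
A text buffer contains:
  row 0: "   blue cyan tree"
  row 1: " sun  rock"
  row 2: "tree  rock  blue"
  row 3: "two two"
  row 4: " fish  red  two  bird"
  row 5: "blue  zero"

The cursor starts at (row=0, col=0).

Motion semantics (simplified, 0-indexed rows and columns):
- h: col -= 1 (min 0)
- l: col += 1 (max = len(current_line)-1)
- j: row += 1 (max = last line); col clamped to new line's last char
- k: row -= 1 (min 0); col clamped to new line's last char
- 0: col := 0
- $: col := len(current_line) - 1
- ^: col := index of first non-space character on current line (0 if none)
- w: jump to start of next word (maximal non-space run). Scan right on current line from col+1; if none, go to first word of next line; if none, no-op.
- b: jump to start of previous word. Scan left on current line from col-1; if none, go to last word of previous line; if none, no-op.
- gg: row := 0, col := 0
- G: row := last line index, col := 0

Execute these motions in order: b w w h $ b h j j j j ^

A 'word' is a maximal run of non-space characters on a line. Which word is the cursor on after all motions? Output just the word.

Answer: fish

Derivation:
After 1 (b): row=0 col=0 char='_'
After 2 (w): row=0 col=3 char='b'
After 3 (w): row=0 col=8 char='c'
After 4 (h): row=0 col=7 char='_'
After 5 ($): row=0 col=16 char='e'
After 6 (b): row=0 col=13 char='t'
After 7 (h): row=0 col=12 char='_'
After 8 (j): row=1 col=9 char='k'
After 9 (j): row=2 col=9 char='k'
After 10 (j): row=3 col=6 char='o'
After 11 (j): row=4 col=6 char='_'
After 12 (^): row=4 col=1 char='f'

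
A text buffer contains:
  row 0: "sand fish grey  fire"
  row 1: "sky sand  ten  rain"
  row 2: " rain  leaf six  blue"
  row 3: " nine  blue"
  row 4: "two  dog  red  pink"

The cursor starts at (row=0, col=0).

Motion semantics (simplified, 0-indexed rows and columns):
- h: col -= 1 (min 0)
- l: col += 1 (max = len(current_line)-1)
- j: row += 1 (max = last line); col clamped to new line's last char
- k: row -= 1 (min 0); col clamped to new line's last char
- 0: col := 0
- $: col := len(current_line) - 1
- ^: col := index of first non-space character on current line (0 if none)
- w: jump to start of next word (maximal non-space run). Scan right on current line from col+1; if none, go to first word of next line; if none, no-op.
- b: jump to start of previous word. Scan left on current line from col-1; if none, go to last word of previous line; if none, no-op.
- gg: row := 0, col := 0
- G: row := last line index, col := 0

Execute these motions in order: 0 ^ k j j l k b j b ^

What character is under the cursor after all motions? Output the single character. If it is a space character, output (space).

After 1 (0): row=0 col=0 char='s'
After 2 (^): row=0 col=0 char='s'
After 3 (k): row=0 col=0 char='s'
After 4 (j): row=1 col=0 char='s'
After 5 (j): row=2 col=0 char='_'
After 6 (l): row=2 col=1 char='r'
After 7 (k): row=1 col=1 char='k'
After 8 (b): row=1 col=0 char='s'
After 9 (j): row=2 col=0 char='_'
After 10 (b): row=1 col=15 char='r'
After 11 (^): row=1 col=0 char='s'

Answer: s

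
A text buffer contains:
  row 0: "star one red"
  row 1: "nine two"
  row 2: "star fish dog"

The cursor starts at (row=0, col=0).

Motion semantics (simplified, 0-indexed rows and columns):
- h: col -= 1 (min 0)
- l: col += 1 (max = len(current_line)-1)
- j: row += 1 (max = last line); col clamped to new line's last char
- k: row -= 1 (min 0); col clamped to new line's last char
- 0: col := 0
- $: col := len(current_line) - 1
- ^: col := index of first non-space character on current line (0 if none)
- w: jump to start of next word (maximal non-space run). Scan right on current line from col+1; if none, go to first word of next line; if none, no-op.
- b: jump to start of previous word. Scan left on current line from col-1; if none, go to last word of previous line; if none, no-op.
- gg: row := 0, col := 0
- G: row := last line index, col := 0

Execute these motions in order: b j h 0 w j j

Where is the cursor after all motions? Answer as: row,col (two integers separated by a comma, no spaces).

After 1 (b): row=0 col=0 char='s'
After 2 (j): row=1 col=0 char='n'
After 3 (h): row=1 col=0 char='n'
After 4 (0): row=1 col=0 char='n'
After 5 (w): row=1 col=5 char='t'
After 6 (j): row=2 col=5 char='f'
After 7 (j): row=2 col=5 char='f'

Answer: 2,5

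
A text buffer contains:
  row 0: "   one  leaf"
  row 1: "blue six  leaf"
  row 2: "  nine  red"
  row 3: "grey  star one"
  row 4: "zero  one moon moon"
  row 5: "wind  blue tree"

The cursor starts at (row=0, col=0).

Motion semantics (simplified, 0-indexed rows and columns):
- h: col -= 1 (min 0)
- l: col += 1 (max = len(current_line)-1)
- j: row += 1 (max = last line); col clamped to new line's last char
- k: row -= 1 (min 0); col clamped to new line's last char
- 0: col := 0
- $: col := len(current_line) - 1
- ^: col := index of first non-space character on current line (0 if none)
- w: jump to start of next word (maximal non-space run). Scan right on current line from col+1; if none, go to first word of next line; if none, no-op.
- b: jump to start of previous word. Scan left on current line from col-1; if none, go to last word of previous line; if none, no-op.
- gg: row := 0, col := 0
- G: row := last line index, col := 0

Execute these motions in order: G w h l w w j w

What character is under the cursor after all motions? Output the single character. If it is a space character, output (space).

After 1 (G): row=5 col=0 char='w'
After 2 (w): row=5 col=6 char='b'
After 3 (h): row=5 col=5 char='_'
After 4 (l): row=5 col=6 char='b'
After 5 (w): row=5 col=11 char='t'
After 6 (w): row=5 col=11 char='t'
After 7 (j): row=5 col=11 char='t'
After 8 (w): row=5 col=11 char='t'

Answer: t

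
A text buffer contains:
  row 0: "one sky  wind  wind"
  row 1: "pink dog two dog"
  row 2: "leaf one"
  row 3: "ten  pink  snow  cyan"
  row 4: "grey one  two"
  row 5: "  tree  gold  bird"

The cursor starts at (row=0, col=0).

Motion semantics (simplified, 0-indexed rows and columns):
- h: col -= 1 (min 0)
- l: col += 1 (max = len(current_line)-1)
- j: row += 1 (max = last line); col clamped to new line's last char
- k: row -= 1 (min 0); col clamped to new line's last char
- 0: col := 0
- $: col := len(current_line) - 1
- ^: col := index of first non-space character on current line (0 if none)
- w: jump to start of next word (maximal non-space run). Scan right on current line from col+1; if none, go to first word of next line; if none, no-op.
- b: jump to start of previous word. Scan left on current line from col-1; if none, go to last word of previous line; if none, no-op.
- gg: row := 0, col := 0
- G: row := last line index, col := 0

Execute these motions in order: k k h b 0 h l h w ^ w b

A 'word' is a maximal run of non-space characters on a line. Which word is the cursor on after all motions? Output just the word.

Answer: one

Derivation:
After 1 (k): row=0 col=0 char='o'
After 2 (k): row=0 col=0 char='o'
After 3 (h): row=0 col=0 char='o'
After 4 (b): row=0 col=0 char='o'
After 5 (0): row=0 col=0 char='o'
After 6 (h): row=0 col=0 char='o'
After 7 (l): row=0 col=1 char='n'
After 8 (h): row=0 col=0 char='o'
After 9 (w): row=0 col=4 char='s'
After 10 (^): row=0 col=0 char='o'
After 11 (w): row=0 col=4 char='s'
After 12 (b): row=0 col=0 char='o'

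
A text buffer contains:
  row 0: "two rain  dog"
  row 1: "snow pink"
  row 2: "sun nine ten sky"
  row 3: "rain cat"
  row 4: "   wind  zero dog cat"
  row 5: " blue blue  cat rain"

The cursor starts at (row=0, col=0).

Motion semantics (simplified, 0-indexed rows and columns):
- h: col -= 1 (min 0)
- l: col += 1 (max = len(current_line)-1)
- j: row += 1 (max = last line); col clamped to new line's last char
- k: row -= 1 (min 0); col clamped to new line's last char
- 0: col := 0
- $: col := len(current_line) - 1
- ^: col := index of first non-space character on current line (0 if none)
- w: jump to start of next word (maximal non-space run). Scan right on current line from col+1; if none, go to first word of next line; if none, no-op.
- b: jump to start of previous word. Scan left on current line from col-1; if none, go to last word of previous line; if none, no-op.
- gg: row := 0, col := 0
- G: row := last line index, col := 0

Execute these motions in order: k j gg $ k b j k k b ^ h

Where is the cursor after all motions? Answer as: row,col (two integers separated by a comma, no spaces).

After 1 (k): row=0 col=0 char='t'
After 2 (j): row=1 col=0 char='s'
After 3 (gg): row=0 col=0 char='t'
After 4 ($): row=0 col=12 char='g'
After 5 (k): row=0 col=12 char='g'
After 6 (b): row=0 col=10 char='d'
After 7 (j): row=1 col=8 char='k'
After 8 (k): row=0 col=8 char='_'
After 9 (k): row=0 col=8 char='_'
After 10 (b): row=0 col=4 char='r'
After 11 (^): row=0 col=0 char='t'
After 12 (h): row=0 col=0 char='t'

Answer: 0,0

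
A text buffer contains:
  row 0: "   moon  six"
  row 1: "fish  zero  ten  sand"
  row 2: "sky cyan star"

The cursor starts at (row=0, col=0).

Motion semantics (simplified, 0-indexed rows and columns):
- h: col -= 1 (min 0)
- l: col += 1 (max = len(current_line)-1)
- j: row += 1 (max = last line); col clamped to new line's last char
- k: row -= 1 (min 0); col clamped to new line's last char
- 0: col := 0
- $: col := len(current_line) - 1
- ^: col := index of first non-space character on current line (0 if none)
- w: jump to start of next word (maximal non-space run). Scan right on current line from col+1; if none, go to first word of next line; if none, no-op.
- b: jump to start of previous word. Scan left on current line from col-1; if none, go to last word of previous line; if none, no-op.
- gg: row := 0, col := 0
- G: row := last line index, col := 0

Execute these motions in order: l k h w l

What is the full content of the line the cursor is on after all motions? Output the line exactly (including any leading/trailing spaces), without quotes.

Answer:    moon  six

Derivation:
After 1 (l): row=0 col=1 char='_'
After 2 (k): row=0 col=1 char='_'
After 3 (h): row=0 col=0 char='_'
After 4 (w): row=0 col=3 char='m'
After 5 (l): row=0 col=4 char='o'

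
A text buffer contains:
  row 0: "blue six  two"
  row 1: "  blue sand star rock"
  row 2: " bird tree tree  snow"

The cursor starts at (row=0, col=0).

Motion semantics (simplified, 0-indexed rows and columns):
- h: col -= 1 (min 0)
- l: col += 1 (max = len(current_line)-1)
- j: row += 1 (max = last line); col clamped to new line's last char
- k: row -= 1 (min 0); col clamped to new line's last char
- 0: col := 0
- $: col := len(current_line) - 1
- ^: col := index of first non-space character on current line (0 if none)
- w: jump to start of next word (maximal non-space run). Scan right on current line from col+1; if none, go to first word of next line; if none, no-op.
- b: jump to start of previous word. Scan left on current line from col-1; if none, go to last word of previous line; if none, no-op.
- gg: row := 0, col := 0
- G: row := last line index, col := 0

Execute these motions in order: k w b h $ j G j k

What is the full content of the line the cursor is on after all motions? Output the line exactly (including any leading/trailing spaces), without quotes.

After 1 (k): row=0 col=0 char='b'
After 2 (w): row=0 col=5 char='s'
After 3 (b): row=0 col=0 char='b'
After 4 (h): row=0 col=0 char='b'
After 5 ($): row=0 col=12 char='o'
After 6 (j): row=1 col=12 char='s'
After 7 (G): row=2 col=0 char='_'
After 8 (j): row=2 col=0 char='_'
After 9 (k): row=1 col=0 char='_'

Answer:   blue sand star rock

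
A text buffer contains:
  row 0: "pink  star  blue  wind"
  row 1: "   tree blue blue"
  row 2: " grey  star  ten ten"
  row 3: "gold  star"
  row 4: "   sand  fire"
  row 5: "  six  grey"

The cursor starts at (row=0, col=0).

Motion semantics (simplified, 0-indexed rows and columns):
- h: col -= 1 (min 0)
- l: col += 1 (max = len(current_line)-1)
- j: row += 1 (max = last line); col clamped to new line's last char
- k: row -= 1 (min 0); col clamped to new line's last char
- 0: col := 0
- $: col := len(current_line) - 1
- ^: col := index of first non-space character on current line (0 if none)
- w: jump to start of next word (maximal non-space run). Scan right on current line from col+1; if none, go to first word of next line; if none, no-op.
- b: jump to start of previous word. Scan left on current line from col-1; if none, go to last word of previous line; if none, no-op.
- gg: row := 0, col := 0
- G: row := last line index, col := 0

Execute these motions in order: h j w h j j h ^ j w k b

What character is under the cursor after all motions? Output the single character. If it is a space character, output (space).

After 1 (h): row=0 col=0 char='p'
After 2 (j): row=1 col=0 char='_'
After 3 (w): row=1 col=3 char='t'
After 4 (h): row=1 col=2 char='_'
After 5 (j): row=2 col=2 char='r'
After 6 (j): row=3 col=2 char='l'
After 7 (h): row=3 col=1 char='o'
After 8 (^): row=3 col=0 char='g'
After 9 (j): row=4 col=0 char='_'
After 10 (w): row=4 col=3 char='s'
After 11 (k): row=3 col=3 char='d'
After 12 (b): row=3 col=0 char='g'

Answer: g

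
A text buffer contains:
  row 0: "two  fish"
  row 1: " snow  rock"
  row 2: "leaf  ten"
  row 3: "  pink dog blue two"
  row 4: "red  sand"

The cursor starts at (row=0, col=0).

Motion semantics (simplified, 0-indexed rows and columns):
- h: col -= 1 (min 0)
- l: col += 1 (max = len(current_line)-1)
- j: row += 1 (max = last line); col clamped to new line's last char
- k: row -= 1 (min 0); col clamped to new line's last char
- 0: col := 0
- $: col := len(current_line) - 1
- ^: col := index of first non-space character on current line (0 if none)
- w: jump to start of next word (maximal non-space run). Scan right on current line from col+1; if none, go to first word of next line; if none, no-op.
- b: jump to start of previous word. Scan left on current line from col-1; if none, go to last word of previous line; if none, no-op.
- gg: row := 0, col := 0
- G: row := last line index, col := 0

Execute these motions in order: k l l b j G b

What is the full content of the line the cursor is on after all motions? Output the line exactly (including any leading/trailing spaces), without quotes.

After 1 (k): row=0 col=0 char='t'
After 2 (l): row=0 col=1 char='w'
After 3 (l): row=0 col=2 char='o'
After 4 (b): row=0 col=0 char='t'
After 5 (j): row=1 col=0 char='_'
After 6 (G): row=4 col=0 char='r'
After 7 (b): row=3 col=16 char='t'

Answer:   pink dog blue two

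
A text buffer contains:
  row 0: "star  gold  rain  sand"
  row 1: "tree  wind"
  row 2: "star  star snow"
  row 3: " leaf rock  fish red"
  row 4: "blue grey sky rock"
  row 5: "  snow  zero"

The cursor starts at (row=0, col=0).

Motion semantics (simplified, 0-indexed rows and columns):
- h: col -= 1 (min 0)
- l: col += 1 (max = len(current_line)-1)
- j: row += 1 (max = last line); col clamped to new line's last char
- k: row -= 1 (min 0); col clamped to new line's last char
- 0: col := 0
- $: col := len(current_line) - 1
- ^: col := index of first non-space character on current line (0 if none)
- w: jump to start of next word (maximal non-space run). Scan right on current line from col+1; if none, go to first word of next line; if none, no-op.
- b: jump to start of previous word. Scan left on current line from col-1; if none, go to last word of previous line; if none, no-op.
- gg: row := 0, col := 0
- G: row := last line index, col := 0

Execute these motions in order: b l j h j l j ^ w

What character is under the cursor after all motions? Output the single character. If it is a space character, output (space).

Answer: r

Derivation:
After 1 (b): row=0 col=0 char='s'
After 2 (l): row=0 col=1 char='t'
After 3 (j): row=1 col=1 char='r'
After 4 (h): row=1 col=0 char='t'
After 5 (j): row=2 col=0 char='s'
After 6 (l): row=2 col=1 char='t'
After 7 (j): row=3 col=1 char='l'
After 8 (^): row=3 col=1 char='l'
After 9 (w): row=3 col=6 char='r'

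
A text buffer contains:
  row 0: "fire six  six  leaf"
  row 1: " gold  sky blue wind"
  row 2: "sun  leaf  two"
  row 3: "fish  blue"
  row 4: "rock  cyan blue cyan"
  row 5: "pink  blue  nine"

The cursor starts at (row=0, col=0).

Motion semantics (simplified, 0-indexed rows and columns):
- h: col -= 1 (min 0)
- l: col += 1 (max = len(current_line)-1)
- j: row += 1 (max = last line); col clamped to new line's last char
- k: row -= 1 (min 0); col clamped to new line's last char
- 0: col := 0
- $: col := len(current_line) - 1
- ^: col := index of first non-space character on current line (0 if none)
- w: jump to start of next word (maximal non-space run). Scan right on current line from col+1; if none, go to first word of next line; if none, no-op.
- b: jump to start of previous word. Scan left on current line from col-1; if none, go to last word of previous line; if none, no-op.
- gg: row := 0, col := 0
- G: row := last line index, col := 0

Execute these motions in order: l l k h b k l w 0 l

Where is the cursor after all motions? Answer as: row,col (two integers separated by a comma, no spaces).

Answer: 0,1

Derivation:
After 1 (l): row=0 col=1 char='i'
After 2 (l): row=0 col=2 char='r'
After 3 (k): row=0 col=2 char='r'
After 4 (h): row=0 col=1 char='i'
After 5 (b): row=0 col=0 char='f'
After 6 (k): row=0 col=0 char='f'
After 7 (l): row=0 col=1 char='i'
After 8 (w): row=0 col=5 char='s'
After 9 (0): row=0 col=0 char='f'
After 10 (l): row=0 col=1 char='i'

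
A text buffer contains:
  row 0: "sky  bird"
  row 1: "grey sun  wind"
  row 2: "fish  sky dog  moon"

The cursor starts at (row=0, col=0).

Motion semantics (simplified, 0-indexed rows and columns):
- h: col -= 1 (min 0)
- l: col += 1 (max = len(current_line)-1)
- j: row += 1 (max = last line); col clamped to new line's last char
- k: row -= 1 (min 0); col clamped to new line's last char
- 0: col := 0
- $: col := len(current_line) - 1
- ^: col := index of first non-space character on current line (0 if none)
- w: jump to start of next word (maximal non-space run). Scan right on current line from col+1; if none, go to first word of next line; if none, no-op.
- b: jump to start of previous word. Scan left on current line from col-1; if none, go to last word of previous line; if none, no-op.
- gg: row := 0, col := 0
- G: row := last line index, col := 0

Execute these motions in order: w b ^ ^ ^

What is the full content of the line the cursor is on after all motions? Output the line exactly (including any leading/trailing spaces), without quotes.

After 1 (w): row=0 col=5 char='b'
After 2 (b): row=0 col=0 char='s'
After 3 (^): row=0 col=0 char='s'
After 4 (^): row=0 col=0 char='s'
After 5 (^): row=0 col=0 char='s'

Answer: sky  bird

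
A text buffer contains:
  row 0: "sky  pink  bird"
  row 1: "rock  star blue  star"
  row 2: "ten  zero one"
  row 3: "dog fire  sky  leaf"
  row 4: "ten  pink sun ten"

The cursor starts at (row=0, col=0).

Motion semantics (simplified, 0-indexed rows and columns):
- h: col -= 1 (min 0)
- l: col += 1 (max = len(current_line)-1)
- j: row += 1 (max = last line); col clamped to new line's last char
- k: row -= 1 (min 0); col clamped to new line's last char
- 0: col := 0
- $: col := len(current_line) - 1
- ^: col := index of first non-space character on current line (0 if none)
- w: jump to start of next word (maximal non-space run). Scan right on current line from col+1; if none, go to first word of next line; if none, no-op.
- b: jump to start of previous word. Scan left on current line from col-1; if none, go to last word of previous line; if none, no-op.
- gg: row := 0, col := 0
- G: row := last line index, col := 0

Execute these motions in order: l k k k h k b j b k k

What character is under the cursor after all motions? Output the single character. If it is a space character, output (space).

After 1 (l): row=0 col=1 char='k'
After 2 (k): row=0 col=1 char='k'
After 3 (k): row=0 col=1 char='k'
After 4 (k): row=0 col=1 char='k'
After 5 (h): row=0 col=0 char='s'
After 6 (k): row=0 col=0 char='s'
After 7 (b): row=0 col=0 char='s'
After 8 (j): row=1 col=0 char='r'
After 9 (b): row=0 col=11 char='b'
After 10 (k): row=0 col=11 char='b'
After 11 (k): row=0 col=11 char='b'

Answer: b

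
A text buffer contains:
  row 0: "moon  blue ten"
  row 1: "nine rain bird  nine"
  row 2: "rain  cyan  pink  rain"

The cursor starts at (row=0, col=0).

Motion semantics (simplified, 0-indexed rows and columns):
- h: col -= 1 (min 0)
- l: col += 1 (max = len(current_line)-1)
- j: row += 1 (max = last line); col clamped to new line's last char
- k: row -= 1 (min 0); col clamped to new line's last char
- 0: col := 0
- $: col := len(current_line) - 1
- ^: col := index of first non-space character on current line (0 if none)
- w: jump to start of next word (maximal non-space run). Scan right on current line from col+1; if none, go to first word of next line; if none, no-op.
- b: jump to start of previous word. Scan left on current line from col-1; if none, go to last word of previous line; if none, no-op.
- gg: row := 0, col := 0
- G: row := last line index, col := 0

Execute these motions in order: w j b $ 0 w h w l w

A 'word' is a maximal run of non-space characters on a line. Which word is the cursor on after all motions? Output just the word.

After 1 (w): row=0 col=6 char='b'
After 2 (j): row=1 col=6 char='a'
After 3 (b): row=1 col=5 char='r'
After 4 ($): row=1 col=19 char='e'
After 5 (0): row=1 col=0 char='n'
After 6 (w): row=1 col=5 char='r'
After 7 (h): row=1 col=4 char='_'
After 8 (w): row=1 col=5 char='r'
After 9 (l): row=1 col=6 char='a'
After 10 (w): row=1 col=10 char='b'

Answer: bird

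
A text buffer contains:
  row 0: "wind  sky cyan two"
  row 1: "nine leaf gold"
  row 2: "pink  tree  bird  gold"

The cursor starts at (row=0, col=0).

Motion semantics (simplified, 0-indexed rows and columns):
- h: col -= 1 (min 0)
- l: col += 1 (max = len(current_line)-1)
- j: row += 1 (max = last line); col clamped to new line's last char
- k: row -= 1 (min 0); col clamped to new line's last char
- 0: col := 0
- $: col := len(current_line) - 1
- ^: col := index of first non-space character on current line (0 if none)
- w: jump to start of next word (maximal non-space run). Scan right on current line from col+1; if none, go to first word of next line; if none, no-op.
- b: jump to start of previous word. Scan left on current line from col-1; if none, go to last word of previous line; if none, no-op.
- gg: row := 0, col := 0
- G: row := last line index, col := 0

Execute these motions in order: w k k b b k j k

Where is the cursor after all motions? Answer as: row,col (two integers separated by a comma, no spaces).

After 1 (w): row=0 col=6 char='s'
After 2 (k): row=0 col=6 char='s'
After 3 (k): row=0 col=6 char='s'
After 4 (b): row=0 col=0 char='w'
After 5 (b): row=0 col=0 char='w'
After 6 (k): row=0 col=0 char='w'
After 7 (j): row=1 col=0 char='n'
After 8 (k): row=0 col=0 char='w'

Answer: 0,0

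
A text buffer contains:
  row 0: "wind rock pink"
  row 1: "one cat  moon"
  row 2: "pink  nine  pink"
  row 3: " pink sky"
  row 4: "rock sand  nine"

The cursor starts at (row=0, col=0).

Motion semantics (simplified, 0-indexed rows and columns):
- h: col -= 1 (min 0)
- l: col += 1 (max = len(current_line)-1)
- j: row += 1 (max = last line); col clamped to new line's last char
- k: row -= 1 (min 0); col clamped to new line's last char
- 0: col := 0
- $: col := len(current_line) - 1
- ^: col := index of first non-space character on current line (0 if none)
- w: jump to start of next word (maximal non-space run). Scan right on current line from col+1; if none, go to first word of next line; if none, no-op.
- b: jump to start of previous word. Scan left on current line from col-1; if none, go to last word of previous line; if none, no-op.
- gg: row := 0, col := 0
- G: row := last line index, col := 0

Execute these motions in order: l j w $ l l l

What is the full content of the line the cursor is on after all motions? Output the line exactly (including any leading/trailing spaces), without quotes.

After 1 (l): row=0 col=1 char='i'
After 2 (j): row=1 col=1 char='n'
After 3 (w): row=1 col=4 char='c'
After 4 ($): row=1 col=12 char='n'
After 5 (l): row=1 col=12 char='n'
After 6 (l): row=1 col=12 char='n'
After 7 (l): row=1 col=12 char='n'

Answer: one cat  moon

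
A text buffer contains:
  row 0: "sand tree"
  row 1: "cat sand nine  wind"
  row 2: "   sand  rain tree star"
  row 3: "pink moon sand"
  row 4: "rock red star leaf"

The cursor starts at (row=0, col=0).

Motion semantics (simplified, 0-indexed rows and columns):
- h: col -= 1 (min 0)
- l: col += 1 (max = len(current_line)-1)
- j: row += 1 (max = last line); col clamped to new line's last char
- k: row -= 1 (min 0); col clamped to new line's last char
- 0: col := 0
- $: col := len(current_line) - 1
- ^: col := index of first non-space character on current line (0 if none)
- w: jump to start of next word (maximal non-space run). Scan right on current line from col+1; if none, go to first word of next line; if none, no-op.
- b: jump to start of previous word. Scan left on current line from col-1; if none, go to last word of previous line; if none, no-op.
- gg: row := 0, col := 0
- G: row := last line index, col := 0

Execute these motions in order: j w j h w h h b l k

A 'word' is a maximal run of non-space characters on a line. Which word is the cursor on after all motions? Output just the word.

Answer: sand

Derivation:
After 1 (j): row=1 col=0 char='c'
After 2 (w): row=1 col=4 char='s'
After 3 (j): row=2 col=4 char='a'
After 4 (h): row=2 col=3 char='s'
After 5 (w): row=2 col=9 char='r'
After 6 (h): row=2 col=8 char='_'
After 7 (h): row=2 col=7 char='_'
After 8 (b): row=2 col=3 char='s'
After 9 (l): row=2 col=4 char='a'
After 10 (k): row=1 col=4 char='s'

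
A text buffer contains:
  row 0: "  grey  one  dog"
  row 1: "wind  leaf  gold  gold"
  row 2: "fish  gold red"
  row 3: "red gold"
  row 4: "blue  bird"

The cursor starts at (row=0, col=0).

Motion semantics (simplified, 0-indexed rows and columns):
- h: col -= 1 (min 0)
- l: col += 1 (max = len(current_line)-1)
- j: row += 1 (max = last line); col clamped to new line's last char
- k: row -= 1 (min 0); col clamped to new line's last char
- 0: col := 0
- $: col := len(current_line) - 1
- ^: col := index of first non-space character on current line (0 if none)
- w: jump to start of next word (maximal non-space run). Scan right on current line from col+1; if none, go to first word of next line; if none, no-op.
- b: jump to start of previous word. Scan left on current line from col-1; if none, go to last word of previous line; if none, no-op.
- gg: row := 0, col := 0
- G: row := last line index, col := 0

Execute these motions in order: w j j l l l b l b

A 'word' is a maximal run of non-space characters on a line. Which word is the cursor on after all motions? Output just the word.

After 1 (w): row=0 col=2 char='g'
After 2 (j): row=1 col=2 char='n'
After 3 (j): row=2 col=2 char='s'
After 4 (l): row=2 col=3 char='h'
After 5 (l): row=2 col=4 char='_'
After 6 (l): row=2 col=5 char='_'
After 7 (b): row=2 col=0 char='f'
After 8 (l): row=2 col=1 char='i'
After 9 (b): row=2 col=0 char='f'

Answer: fish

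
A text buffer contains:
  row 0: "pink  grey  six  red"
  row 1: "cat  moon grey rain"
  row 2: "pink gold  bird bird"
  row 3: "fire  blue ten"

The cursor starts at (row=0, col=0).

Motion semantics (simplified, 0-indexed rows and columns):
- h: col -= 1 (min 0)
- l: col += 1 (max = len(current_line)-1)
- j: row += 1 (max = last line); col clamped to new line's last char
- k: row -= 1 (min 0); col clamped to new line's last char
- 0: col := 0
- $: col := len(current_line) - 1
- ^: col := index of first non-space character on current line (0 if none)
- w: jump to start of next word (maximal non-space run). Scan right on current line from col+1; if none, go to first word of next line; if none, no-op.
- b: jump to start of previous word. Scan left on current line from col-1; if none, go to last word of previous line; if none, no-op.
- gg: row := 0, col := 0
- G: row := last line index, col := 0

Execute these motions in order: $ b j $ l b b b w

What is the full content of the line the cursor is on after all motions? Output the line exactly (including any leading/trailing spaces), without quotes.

Answer: cat  moon grey rain

Derivation:
After 1 ($): row=0 col=19 char='d'
After 2 (b): row=0 col=17 char='r'
After 3 (j): row=1 col=17 char='i'
After 4 ($): row=1 col=18 char='n'
After 5 (l): row=1 col=18 char='n'
After 6 (b): row=1 col=15 char='r'
After 7 (b): row=1 col=10 char='g'
After 8 (b): row=1 col=5 char='m'
After 9 (w): row=1 col=10 char='g'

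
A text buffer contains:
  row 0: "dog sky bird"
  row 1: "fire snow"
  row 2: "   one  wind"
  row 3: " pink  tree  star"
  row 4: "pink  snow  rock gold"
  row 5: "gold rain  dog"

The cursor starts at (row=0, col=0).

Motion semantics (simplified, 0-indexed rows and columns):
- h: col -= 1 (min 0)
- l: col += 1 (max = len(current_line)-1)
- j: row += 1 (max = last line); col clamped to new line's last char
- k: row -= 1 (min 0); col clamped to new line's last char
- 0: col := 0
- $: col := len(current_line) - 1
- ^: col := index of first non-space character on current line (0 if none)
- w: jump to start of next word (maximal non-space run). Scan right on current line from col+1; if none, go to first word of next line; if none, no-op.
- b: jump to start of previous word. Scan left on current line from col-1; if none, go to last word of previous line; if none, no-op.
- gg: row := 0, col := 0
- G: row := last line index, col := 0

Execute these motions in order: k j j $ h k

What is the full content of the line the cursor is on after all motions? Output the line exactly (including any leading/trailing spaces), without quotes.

After 1 (k): row=0 col=0 char='d'
After 2 (j): row=1 col=0 char='f'
After 3 (j): row=2 col=0 char='_'
After 4 ($): row=2 col=11 char='d'
After 5 (h): row=2 col=10 char='n'
After 6 (k): row=1 col=8 char='w'

Answer: fire snow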